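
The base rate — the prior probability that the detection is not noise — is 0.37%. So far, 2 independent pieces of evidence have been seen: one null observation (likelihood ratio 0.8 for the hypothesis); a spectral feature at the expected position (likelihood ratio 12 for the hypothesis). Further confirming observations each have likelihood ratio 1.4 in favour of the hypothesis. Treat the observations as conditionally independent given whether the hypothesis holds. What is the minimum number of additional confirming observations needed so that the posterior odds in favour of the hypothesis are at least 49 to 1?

Prior odds = 0.0037/0.9963 = 37/9963.
Combined Bayes factor of the evidence already in hand = 0.8 × 12 = 9.6.
Odds after that evidence = (37/9963) × 9.6 = 592/16605.
Target odds = 49.
Need 1.4ⁿ ≥ 49 ÷ (592/16605) = 813645/592.
1.4²¹ ≈1171.36 falls short of 813645/592 but 1.4²² ≈1639.9 reaches it, so n = 22.

22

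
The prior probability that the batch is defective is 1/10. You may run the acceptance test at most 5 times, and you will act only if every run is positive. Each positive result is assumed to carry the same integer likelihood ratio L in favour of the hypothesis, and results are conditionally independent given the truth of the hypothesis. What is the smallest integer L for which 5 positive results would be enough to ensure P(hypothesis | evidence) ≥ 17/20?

Prior odds = 0.1/0.9 = 1/9.
Target odds = 0.85/0.15 = 17/3.
Need L⁵ ≥ 17/3 ÷ (1/9) = 51.
2⁵ = 32 < 51 ≤ 243 = 3⁵, so L = 3.

3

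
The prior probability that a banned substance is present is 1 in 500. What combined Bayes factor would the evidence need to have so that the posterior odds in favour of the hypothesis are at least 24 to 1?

11976

Prior odds = 0.002/0.998 = 1/499.
Target odds = 24.
Required Bayes factor = 24 ÷ (1/499) = 11976.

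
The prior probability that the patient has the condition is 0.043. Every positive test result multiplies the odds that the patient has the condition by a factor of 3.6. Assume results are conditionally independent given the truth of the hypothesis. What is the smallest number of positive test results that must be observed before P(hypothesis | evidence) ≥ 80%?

4

Prior odds = 0.043/0.957 = 43/957.
Likelihood ratio per positive test result = 3.6.
Target odds: 0.8 ÷ 0.2 = 4.
Require 3.6ⁿ ≥ 4 ÷ (43/957) = 3828/43.
3.6³ = 46.656 falls short of 3828/43 but 3.6⁴ = 167.9616 reaches it, so n = 4.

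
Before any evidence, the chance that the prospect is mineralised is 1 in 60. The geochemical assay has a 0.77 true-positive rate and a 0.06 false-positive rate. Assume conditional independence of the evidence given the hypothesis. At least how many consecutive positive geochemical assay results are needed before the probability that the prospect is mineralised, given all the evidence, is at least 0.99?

4

Prior odds: (1/60) ÷ (59/60) = 1/59.
Likelihood ratio of a positive result = 0.77/0.06 = 77/6.
Target posterior odds = 0.99/0.01 = 99.
Need (1/59) × (77/6)ⁿ ≥ 99, i.e. (77/6)ⁿ ≥ 5841.
(77/6)³ = 456533/216 falls short of 5841 but (77/6)⁴ = 35153041/1296 reaches it, so n = 4.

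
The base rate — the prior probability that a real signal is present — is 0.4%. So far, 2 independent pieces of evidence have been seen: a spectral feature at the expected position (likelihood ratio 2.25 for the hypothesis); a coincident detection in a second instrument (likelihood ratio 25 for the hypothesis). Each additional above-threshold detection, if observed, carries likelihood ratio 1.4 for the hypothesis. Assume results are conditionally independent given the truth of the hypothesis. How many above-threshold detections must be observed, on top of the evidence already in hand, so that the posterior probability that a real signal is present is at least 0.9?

11

Prior odds = 0.004/0.996 = 1/249.
Combined Bayes factor of the evidence already in hand = 2.25 × 25 = 56.25.
Odds after that evidence = (1/249) × 56.25 = 75/332.
Target odds = 0.9/0.1 = 9.
Need 1.4ⁿ ≥ 9 ÷ (75/332) = 39.84.
1.4¹⁰ = 282475249/9765625 falls short of 39.84 but 1.4¹¹ ≈40.4957 reaches it, so n = 11.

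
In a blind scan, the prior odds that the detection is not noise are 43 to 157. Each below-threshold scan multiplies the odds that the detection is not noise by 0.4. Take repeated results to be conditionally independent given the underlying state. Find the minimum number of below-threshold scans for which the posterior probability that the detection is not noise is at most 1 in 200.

Prior odds = 43/157.
Likelihood ratio per below-threshold scan = 0.4.
Target odds: 0.005 ÷ 0.995 = 1/199.
Require 0.4ⁿ ≤ 1/199 ÷ (43/157) = 157/8557.
0.4⁴ = 0.0256 is still above 157/8557 but 0.4⁵ = 0.01024 is at or below it, so n = 5.

5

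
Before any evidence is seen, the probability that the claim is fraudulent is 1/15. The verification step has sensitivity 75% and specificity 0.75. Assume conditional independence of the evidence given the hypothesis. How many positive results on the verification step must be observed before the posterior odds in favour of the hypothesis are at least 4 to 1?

4

Prior odds: (1/15) ÷ (14/15) = 1/14.
False-positive rate = 1 − 0.75 = 0.25; likelihood ratio of a positive = 0.75/0.25 = 3.
Target odds = 4.
Require 3ⁿ ≥ 4 ÷ (1/14) = 56.
3³ = 27 falls short of 56 but 3⁴ = 81 reaches it, so n = 4.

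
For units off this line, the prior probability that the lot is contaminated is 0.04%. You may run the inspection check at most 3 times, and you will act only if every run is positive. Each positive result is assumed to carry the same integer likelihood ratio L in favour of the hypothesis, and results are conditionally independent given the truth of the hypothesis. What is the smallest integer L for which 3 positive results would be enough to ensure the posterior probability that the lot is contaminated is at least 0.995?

Prior odds = 0.0004/0.9996 = 1/2499.
Target odds = 0.995/0.005 = 199.
Need L³ ≥ 199 ÷ (1/2499) = 497301.
79³ = 493039 < 497301 ≤ 512000 = 80³, so L = 80.

80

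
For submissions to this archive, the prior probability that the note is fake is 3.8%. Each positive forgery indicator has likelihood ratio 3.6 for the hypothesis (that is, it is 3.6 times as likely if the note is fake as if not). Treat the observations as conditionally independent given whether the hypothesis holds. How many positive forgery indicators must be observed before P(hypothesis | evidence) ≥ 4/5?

Prior odds: 0.038 ÷ 0.962 = 19/481.
Likelihood ratio per positive forgery indicator = 3.6.
Target posterior odds = 0.8/0.2 = 4.
Need (19/481) × 3.6ⁿ ≥ 4, i.e. 3.6ⁿ ≥ 1924/19.
3.6³ = 46.656 falls short of 1924/19 but 3.6⁴ = 167.9616 reaches it, so n = 4.

4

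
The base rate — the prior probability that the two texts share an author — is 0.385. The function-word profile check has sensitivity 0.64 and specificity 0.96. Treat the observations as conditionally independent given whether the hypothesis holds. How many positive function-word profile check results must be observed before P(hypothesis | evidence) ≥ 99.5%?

3

Prior odds: 0.385 ÷ 0.615 = 77/123.
False-positive rate = 1 − 0.96 = 0.04; likelihood ratio of a positive = 0.64/0.04 = 16.
Target odds: 0.995 ÷ 0.005 = 199.
Need (77/123) × 16ⁿ ≥ 199, i.e. 16ⁿ ≥ 24477/77.
16² = 256 falls short of 24477/77 but 16³ = 4096 reaches it, so n = 3.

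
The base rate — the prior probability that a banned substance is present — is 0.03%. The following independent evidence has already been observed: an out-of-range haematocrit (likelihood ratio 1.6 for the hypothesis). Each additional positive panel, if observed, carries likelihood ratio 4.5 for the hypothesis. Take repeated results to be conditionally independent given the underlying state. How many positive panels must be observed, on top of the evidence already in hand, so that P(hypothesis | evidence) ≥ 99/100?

Prior odds = 0.0003/0.9997 = 3/9997.
Bayes factor of the evidence already in hand = 1.6.
Odds after that evidence = (3/9997) × 1.6 = 24/49985.
Target odds = 0.99/0.01 = 99.
Need 4.5ⁿ ≥ 99 ÷ (24/49985) = 206188.125.
4.5⁸ = 43046721/256 falls short of 206188.125 but 4.5⁹ = 387420489/512 reaches it, so n = 9.

9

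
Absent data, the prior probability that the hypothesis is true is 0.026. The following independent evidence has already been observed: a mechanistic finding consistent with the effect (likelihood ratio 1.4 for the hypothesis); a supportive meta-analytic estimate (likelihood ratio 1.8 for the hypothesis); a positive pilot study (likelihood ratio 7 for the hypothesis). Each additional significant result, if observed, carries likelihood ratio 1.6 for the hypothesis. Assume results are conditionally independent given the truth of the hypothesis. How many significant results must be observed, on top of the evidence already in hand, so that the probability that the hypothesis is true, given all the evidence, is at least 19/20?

8

Prior odds = 0.026/0.974 = 13/487.
Combined Bayes factor of the evidence already in hand = 1.4 × 1.8 × 7 = 17.64.
Odds after that evidence = (13/487) × 17.64 = 5733/12175.
Target odds = 0.95/0.05 = 19.
Need 1.6ⁿ ≥ 19 ÷ (5733/12175) = 231325/5733.
1.6⁷ = 2097152/78125 falls short of 231325/5733 but 1.6⁸ = 16777216/390625 reaches it, so n = 8.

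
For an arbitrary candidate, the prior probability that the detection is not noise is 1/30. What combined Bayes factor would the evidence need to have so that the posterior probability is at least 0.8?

Prior odds = (1/30)/(29/30) = 1/29.
Target odds = 0.8/0.2 = 4.
Required Bayes factor = 4 ÷ (1/29) = 116.

116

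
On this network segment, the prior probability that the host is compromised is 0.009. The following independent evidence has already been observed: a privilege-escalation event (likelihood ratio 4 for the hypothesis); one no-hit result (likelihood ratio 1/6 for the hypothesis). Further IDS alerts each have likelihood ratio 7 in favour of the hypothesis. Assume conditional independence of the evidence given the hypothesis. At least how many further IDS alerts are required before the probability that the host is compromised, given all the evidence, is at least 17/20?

Prior odds = 0.009/0.991 = 9/991.
Combined Bayes factor of the evidence already in hand = 4 × (1/6) = 2/3.
Odds after that evidence = (9/991) × 2/3 = 6/991.
Target odds = 0.85/0.15 = 17/3.
Need 7ⁿ ≥ 17/3 ÷ (6/991) = 16847/18.
7³ = 343 falls short of 16847/18 but 7⁴ = 2401 reaches it, so n = 4.

4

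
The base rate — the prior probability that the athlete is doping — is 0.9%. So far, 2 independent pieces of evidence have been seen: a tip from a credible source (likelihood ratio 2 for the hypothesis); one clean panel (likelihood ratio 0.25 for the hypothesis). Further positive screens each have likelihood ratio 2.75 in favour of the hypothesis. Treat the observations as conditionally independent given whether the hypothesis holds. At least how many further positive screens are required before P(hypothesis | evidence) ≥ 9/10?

Prior odds = 0.009/0.991 = 9/991.
Combined Bayes factor of the evidence already in hand = 2 × 0.25 = 0.5.
Odds after that evidence = (9/991) × 0.5 = 9/1982.
Target odds = 0.9/0.1 = 9.
Need 2.75ⁿ ≥ 9 ÷ (9/1982) = 1982.
2.75⁷ = 19487171/16384 falls short of 1982 but 2.75⁸ = 214358881/65536 reaches it, so n = 8.

8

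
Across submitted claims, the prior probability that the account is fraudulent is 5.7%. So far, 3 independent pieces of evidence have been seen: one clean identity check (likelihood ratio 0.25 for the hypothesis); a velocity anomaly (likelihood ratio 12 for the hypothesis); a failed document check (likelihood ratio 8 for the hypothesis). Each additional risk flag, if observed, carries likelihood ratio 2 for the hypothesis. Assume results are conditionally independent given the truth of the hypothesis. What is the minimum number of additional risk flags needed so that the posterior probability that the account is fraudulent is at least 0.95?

Prior odds = 0.057/0.943 = 57/943.
Combined Bayes factor of the evidence already in hand = 0.25 × 12 × 8 = 24.
Odds after that evidence = (57/943) × 24 = 1368/943.
Target odds = 0.95/0.05 = 19.
Need 2ⁿ ≥ 19 ÷ (1368/943) = 943/72.
2³ = 8 falls short of 943/72 but 2⁴ = 16 reaches it, so n = 4.

4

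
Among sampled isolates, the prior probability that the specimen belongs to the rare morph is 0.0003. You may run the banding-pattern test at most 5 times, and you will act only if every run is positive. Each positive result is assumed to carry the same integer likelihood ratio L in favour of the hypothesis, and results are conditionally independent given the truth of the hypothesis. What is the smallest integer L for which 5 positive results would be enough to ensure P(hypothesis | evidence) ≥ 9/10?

Prior odds = 0.0003/0.9997 = 3/9997.
Target odds = 0.9/0.1 = 9.
Need L⁵ ≥ 9 ÷ (3/9997) = 29991.
7⁵ = 16807 < 29991 ≤ 32768 = 8⁵, so L = 8.

8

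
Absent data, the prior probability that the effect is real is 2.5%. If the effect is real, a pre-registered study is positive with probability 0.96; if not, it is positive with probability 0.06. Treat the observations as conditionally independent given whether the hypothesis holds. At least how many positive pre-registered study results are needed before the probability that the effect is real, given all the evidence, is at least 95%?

3

Prior odds: 0.025 ÷ 0.975 = 1/39.
Likelihood ratio of a positive = 0.96/0.06 = 16.
Target posterior odds = 0.95/0.05 = 19.
Need (1/39) × 16ⁿ ≥ 19, i.e. 16ⁿ ≥ 741.
16² = 256 falls short of 741 but 16³ = 4096 reaches it, so n = 3.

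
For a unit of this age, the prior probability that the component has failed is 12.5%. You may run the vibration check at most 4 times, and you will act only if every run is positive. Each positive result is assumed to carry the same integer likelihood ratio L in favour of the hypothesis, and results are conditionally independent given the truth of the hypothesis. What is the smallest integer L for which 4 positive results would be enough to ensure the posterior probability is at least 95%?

4

Prior odds = 0.125/0.875 = 1/7.
Target odds = 0.95/0.05 = 19.
Need L⁴ ≥ 19 ÷ (1/7) = 133.
3⁴ = 81 < 133 ≤ 256 = 4⁴, so L = 4.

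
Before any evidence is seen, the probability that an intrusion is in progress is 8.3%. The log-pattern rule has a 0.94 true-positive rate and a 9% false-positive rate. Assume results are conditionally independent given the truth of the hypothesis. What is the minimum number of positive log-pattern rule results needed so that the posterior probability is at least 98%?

Prior odds = 0.083/0.917 = 83/917.
Likelihood ratio of a positive result = 0.94/0.09 = 94/9.
Target posterior odds = 0.98/0.02 = 49.
Require (94/9)ⁿ ≥ 49 ÷ (83/917) = 44933/83.
(94/9)² = 8836/81 falls short of 44933/83 but (94/9)³ = 830584/729 reaches it, so n = 3.

3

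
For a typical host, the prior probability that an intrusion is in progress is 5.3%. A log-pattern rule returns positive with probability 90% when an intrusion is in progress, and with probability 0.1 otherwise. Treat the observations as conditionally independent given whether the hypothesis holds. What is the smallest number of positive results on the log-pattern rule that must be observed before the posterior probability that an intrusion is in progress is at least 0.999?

Prior odds: 0.053 ÷ 0.947 = 53/947.
Likelihood ratio of a positive result = 0.9/0.1 = 9.
Target posterior odds = 0.999/0.001 = 999.
Need (53/947) × 9ⁿ ≥ 999, i.e. 9ⁿ ≥ 946053/53.
9⁴ = 6561 falls short of 946053/53 but 9⁵ = 59049 reaches it, so n = 5.

5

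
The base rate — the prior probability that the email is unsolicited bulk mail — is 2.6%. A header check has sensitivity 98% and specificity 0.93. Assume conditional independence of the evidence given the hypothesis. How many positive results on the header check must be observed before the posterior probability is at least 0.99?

Prior odds = 0.026/0.974 = 13/487.
False-positive rate = 1 − 0.93 = 0.07; likelihood ratio of a positive = 0.98/0.07 = 14.
Target odds: 0.99 ÷ 0.01 = 99.
Need (13/487) × 14ⁿ ≥ 99, i.e. 14ⁿ ≥ 48213/13.
14³ = 2744 falls short of 48213/13 but 14⁴ = 38416 reaches it, so n = 4.

4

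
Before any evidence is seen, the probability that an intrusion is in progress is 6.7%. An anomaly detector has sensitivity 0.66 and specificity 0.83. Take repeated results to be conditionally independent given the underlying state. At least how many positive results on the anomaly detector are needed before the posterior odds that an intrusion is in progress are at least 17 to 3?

Prior odds = 0.067/0.933 = 67/933.
False-positive rate = 1 − 0.83 = 0.17; likelihood ratio of a positive = 0.66/0.17 = 66/17.
Target odds = 17/3.
Require (66/17)ⁿ ≥ 17/3 ÷ (67/933) = 5287/67.
(66/17)³ = 287496/4913 falls short of 5287/67 but (66/17)⁴ = 18974736/83521 reaches it, so n = 4.

4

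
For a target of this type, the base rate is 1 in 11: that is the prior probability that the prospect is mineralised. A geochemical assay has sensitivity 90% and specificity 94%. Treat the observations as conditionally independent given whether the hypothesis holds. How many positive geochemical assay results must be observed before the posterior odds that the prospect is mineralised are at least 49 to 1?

3

Prior odds: (1/11) ÷ (10/11) = 0.1.
False-positive rate = 1 − 0.94 = 0.06; likelihood ratio of a positive = 0.9/0.06 = 15.
Target odds = 49.
Need 0.1 × 15ⁿ ≥ 49, i.e. 15ⁿ ≥ 490.
15² = 225 falls short of 490 but 15³ = 3375 reaches it, so n = 3.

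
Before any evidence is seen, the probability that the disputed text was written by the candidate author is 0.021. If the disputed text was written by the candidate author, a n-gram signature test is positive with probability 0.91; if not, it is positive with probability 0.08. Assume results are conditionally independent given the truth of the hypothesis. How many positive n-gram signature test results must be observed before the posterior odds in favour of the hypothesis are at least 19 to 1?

Prior odds: 0.021 ÷ 0.979 = 21/979.
Likelihood ratio of a positive = 0.91/0.08 = 11.375.
Target odds = 19.
Need (21/979) × 11.375ⁿ ≥ 19, i.e. 11.375ⁿ ≥ 18601/21.
11.375² = 129.390625 falls short of 18601/21 but 11.375³ = 753571/512 reaches it, so n = 3.

3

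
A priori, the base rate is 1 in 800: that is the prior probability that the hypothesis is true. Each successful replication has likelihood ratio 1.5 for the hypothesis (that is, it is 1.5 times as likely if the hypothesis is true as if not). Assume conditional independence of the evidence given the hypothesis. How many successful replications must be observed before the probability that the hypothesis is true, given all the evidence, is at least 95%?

Prior odds: 0.00125 ÷ 0.99875 = 1/799.
Likelihood ratio per successful replication = 1.5.
Target posterior odds = 0.95/0.05 = 19.
Require 1.5ⁿ ≥ 19 ÷ (1/799) = 15181.
1.5²³ ≈11222.7 falls short of 15181 but 1.5²⁴ ≈16834.1 reaches it, so n = 24.

24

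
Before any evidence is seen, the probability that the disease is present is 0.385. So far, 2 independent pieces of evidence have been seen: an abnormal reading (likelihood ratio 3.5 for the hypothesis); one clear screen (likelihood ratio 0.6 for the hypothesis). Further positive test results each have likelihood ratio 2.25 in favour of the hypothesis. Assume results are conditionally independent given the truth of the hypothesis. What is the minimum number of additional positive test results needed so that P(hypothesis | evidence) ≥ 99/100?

6

Prior odds = 0.385/0.615 = 77/123.
Combined Bayes factor of the evidence already in hand = 3.5 × 0.6 = 2.1.
Odds after that evidence = (77/123) × 2.1 = 539/410.
Target odds = 0.99/0.01 = 99.
Need 2.25ⁿ ≥ 99 ÷ (539/410) = 3690/49.
2.25⁵ = 59049/1024 falls short of 3690/49 but 2.25⁶ = 531441/4096 reaches it, so n = 6.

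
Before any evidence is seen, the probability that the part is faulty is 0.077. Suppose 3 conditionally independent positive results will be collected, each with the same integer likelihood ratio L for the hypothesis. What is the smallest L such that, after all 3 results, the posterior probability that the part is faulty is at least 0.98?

Prior odds = 0.077/0.923 = 77/923.
Target odds = 0.98/0.02 = 49.
Need L³ ≥ 49 ÷ (77/923) = 6461/11.
8³ = 512 < 6461/11 ≤ 729 = 9³, so L = 9.

9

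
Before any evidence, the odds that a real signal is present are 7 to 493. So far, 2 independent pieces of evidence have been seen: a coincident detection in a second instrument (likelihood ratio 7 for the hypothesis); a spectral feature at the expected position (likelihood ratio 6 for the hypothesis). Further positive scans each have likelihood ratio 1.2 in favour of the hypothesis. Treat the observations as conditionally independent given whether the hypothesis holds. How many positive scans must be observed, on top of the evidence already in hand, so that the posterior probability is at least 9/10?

15

Prior odds = 7/493.
Combined Bayes factor of the evidence already in hand = 7 × 6 = 42.
Odds after that evidence = (7/493) × 42 = 294/493.
Target odds = 0.9/0.1 = 9.
Need 1.2ⁿ ≥ 9 ÷ (294/493) = 1479/98.
1.2¹⁴ ≈12.8392 falls short of 1479/98 but 1.2¹⁵ ≈15.407 reaches it, so n = 15.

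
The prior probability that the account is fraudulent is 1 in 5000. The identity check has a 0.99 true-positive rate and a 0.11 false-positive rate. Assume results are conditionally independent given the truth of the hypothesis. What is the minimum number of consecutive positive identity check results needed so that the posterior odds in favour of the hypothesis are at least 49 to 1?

Prior odds: 0.0002 ÷ 0.9998 = 1/4999.
Likelihood ratio of a positive result = 0.99/0.11 = 9.
Target odds = 49.
Require 9ⁿ ≥ 49 ÷ (1/4999) = 244951.
9⁵ = 59049 falls short of 244951 but 9⁶ = 531441 reaches it, so n = 6.

6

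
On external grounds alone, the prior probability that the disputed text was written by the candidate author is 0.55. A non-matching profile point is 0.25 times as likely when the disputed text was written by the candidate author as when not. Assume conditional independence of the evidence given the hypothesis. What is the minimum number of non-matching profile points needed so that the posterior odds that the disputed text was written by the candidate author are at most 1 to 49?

3

Prior odds = 0.55/0.45 = 11/9.
Likelihood ratio per non-matching profile point = 0.25.
Target odds = 1/49.
Need (11/9) × 0.25ⁿ ≤ 1/49, i.e. 0.25ⁿ ≤ 9/539.
0.25² = 0.0625 is still above 9/539 but 0.25³ = 0.015625 is at or below it, so n = 3.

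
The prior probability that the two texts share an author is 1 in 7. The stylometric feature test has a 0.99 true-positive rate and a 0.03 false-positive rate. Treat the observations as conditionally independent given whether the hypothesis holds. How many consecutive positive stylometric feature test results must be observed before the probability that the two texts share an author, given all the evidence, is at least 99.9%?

Prior odds: (1/7) ÷ (6/7) = 1/6.
Likelihood ratio of a positive result = 0.99/0.03 = 33.
Target posterior odds = 0.999/0.001 = 999.
Require 33ⁿ ≥ 999 ÷ (1/6) = 5994.
33² = 1089 falls short of 5994 but 33³ = 35937 reaches it, so n = 3.

3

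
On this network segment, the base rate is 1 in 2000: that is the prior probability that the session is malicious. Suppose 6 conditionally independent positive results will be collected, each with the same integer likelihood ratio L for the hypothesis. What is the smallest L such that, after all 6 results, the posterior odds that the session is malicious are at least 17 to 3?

5

Prior odds = 0.0005/0.9995 = 1/1999.
Target odds = 17/3.
Need L⁶ ≥ 17/3 ÷ (1/1999) = 33983/3.
4⁶ = 4096 < 33983/3 ≤ 15625 = 5⁶, so L = 5.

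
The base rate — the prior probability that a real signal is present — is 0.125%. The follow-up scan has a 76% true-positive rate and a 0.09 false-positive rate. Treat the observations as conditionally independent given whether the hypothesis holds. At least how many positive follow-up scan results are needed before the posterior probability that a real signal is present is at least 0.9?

Prior odds: 0.00125 ÷ 0.99875 = 1/799.
Likelihood ratio of a positive result = 0.76/0.09 = 76/9.
Target odds: 0.9 ÷ 0.1 = 9.
Require (76/9)ⁿ ≥ 9 ÷ (1/799) = 7191.
(76/9)⁴ = 33362176/6561 falls short of 7191 but (76/9)⁵ ≈42939.3 reaches it, so n = 5.

5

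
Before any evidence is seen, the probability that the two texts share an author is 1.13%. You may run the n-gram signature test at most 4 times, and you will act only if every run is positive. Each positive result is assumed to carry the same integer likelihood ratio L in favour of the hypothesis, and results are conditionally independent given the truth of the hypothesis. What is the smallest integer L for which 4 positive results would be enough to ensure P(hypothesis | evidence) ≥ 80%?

5

Prior odds = 0.0113/0.9887 = 113/9887.
Target odds = 0.8/0.2 = 4.
Need L⁴ ≥ 4 ÷ (113/9887) = 39548/113.
4⁴ = 256 < 39548/113 ≤ 625 = 5⁴, so L = 5.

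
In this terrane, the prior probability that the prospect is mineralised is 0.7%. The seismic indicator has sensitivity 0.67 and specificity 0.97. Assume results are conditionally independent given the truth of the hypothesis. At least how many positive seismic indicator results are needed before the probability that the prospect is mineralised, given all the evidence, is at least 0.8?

Prior odds = 0.007/0.993 = 7/993.
False-positive rate = 1 − 0.97 = 0.03; likelihood ratio of a positive = 0.67/0.03 = 67/3.
Target odds: 0.8 ÷ 0.2 = 4.
Require (67/3)ⁿ ≥ 4 ÷ (7/993) = 3972/7.
(67/3)² = 4489/9 falls short of 3972/7 but (67/3)³ = 300763/27 reaches it, so n = 3.

3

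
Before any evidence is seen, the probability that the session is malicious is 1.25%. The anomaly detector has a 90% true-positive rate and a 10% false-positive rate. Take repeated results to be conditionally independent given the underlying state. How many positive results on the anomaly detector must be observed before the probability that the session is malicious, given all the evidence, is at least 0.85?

Prior odds: 0.0125 ÷ 0.9875 = 1/79.
Likelihood ratio of a positive result = 0.9/0.1 = 9.
Target odds: 0.85 ÷ 0.15 = 17/3.
Require 9ⁿ ≥ 17/3 ÷ (1/79) = 1343/3.
9² = 81 falls short of 1343/3 but 9³ = 729 reaches it, so n = 3.

3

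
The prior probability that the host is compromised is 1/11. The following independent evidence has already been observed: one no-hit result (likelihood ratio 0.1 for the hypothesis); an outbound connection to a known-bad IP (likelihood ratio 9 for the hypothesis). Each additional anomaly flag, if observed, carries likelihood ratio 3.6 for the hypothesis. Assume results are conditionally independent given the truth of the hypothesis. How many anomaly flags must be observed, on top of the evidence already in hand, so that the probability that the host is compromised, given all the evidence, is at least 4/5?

3

Prior odds = (1/11)/(10/11) = 0.1.
Combined Bayes factor of the evidence already in hand = 0.1 × 9 = 0.9.
Odds after that evidence = 0.1 × 0.9 = 0.09.
Target odds = 0.8/0.2 = 4.
Need 3.6ⁿ ≥ 4 ÷ 0.09 = 400/9.
3.6² = 12.96 falls short of 400/9 but 3.6³ = 46.656 reaches it, so n = 3.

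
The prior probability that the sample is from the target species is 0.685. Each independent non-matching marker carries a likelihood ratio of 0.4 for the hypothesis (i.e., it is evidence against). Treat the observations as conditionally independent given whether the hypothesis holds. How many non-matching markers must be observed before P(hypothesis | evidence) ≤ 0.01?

6

Prior odds = 0.685/0.315 = 137/63.
Likelihood ratio per non-matching marker = 0.4.
Target posterior odds = 0.01/0.99 = 1/99.
Need (137/63) × 0.4ⁿ ≤ 1/99, i.e. 0.4ⁿ ≤ 7/1507.
0.4⁵ = 0.01024 is still above 7/1507 but 0.4⁶ = 64/15625 is at or below it, so n = 6.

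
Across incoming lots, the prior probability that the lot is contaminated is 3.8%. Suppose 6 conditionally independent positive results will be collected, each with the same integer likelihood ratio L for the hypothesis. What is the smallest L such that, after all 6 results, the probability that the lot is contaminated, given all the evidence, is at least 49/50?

Prior odds = 0.038/0.962 = 19/481.
Target odds = 0.98/0.02 = 49.
Need L⁶ ≥ 49 ÷ (19/481) = 23569/19.
3⁶ = 729 < 23569/19 ≤ 4096 = 4⁶, so L = 4.

4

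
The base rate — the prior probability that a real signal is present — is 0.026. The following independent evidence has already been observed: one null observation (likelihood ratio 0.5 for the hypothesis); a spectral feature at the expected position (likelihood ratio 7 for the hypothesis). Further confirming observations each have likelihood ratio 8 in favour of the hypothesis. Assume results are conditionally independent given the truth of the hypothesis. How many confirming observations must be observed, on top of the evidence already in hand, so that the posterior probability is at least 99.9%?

Prior odds = 0.026/0.974 = 13/487.
Combined Bayes factor of the evidence already in hand = 0.5 × 7 = 3.5.
Odds after that evidence = (13/487) × 3.5 = 91/974.
Target odds = 0.999/0.001 = 999.
Need 8ⁿ ≥ 999 ÷ (91/974) = 973026/91.
8⁴ = 4096 falls short of 973026/91 but 8⁵ = 32768 reaches it, so n = 5.

5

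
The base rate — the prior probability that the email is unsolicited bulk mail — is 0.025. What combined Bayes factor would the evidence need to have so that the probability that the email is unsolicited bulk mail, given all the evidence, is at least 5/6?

195

Prior odds = 0.025/0.975 = 1/39.
Target odds = (5/6)/(1/6) = 5.
Required Bayes factor = 5 ÷ (1/39) = 195.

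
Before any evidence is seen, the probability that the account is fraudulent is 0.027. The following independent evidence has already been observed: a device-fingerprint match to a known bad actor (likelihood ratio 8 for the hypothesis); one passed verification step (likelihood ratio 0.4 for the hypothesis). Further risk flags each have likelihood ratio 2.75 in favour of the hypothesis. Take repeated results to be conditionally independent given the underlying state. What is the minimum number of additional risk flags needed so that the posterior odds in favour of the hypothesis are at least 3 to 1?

Prior odds = 0.027/0.973 = 27/973.
Combined Bayes factor of the evidence already in hand = 8 × 0.4 = 3.2.
Odds after that evidence = (27/973) × 3.2 = 432/4865.
Target odds = 3.
Need 2.75ⁿ ≥ 3 ÷ (432/4865) = 4865/144.
2.75³ = 20.796875 falls short of 4865/144 but 2.75⁴ = 57.19140625 reaches it, so n = 4.

4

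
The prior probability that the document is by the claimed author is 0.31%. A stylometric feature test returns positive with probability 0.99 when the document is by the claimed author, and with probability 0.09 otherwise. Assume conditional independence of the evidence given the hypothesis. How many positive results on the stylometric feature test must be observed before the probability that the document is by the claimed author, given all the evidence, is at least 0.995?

5

Prior odds = 0.0031/0.9969 = 31/9969.
Likelihood ratio of a positive result = 0.99/0.09 = 11.
Target odds: 0.995 ÷ 0.005 = 199.
Need (31/9969) × 11ⁿ ≥ 199, i.e. 11ⁿ ≥ 1983831/31.
11⁴ = 14641 falls short of 1983831/31 but 11⁵ = 161051 reaches it, so n = 5.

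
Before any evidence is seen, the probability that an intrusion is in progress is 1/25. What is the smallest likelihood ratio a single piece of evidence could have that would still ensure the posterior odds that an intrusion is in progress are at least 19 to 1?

Prior odds = 0.04/0.96 = 1/24.
Target odds = 19.
Required Bayes factor = 19 ÷ (1/24) = 456.

456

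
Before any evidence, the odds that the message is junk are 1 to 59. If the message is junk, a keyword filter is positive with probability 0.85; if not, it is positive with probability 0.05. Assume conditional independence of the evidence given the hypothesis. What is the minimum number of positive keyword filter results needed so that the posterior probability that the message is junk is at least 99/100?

4

Prior odds = 1/59.
Likelihood ratio of a positive = 0.85/0.05 = 17.
Target posterior odds = 0.99/0.01 = 99.
Require 17ⁿ ≥ 99 ÷ (1/59) = 5841.
17³ = 4913 falls short of 5841 but 17⁴ = 83521 reaches it, so n = 4.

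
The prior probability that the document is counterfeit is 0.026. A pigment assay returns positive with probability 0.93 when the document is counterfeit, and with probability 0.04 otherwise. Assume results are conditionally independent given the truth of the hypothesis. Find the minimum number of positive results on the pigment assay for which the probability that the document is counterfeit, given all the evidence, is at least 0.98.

3

Prior odds = 0.026/0.974 = 13/487.
Likelihood ratio of a positive result = 0.93/0.04 = 23.25.
Target posterior odds = 0.98/0.02 = 49.
Require 23.25ⁿ ≥ 49 ÷ (13/487) = 23863/13.
23.25² = 540.5625 falls short of 23863/13 but 23.25³ = 804357/64 reaches it, so n = 3.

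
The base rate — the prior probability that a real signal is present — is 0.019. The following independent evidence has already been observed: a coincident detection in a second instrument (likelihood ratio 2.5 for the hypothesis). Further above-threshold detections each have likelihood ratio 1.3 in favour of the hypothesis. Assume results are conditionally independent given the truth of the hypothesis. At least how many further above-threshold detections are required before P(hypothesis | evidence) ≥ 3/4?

16

Prior odds = 0.019/0.981 = 19/981.
Bayes factor of the evidence already in hand = 2.5.
Odds after that evidence = (19/981) × 2.5 = 95/1962.
Target odds = 0.75/0.25 = 3.
Need 1.3ⁿ ≥ 3 ÷ (95/1962) = 5886/95.
1.3¹⁵ ≈51.1859 falls short of 5886/95 but 1.3¹⁶ ≈66.5417 reaches it, so n = 16.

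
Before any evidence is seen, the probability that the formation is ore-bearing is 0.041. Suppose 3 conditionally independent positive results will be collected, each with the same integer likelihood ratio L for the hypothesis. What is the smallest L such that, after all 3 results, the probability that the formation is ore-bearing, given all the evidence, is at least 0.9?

Prior odds = 0.041/0.959 = 41/959.
Target odds = 0.9/0.1 = 9.
Need L³ ≥ 9 ÷ (41/959) = 8631/41.
5³ = 125 < 8631/41 ≤ 216 = 6³, so L = 6.

6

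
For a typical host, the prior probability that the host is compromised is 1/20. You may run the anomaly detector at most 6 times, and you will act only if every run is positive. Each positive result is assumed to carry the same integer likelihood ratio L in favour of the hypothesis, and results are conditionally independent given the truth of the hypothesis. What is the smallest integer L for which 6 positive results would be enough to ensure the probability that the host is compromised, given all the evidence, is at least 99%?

Prior odds = 0.05/0.95 = 1/19.
Target odds = 0.99/0.01 = 99.
Need L⁶ ≥ 99 ÷ (1/19) = 1881.
3⁶ = 729 < 1881 ≤ 4096 = 4⁶, so L = 4.

4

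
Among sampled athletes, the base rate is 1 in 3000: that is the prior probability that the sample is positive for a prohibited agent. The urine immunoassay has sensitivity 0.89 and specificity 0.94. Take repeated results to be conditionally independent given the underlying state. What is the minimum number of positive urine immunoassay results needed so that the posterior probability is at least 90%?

Prior odds: (1/3000) ÷ (2999/3000) = 1/2999.
False-positive rate = 1 − 0.94 = 0.06; likelihood ratio of a positive = 0.89/0.06 = 89/6.
Target odds: 0.9 ÷ 0.1 = 9.
Require (89/6)ⁿ ≥ 9 ÷ (1/2999) = 26991.
(89/6)³ = 704969/216 falls short of 26991 but (89/6)⁴ = 62742241/1296 reaches it, so n = 4.

4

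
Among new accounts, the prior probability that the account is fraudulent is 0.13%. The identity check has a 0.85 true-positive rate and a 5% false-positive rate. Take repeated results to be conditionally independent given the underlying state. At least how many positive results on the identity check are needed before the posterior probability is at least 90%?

Prior odds: 0.0013 ÷ 0.9987 = 13/9987.
Likelihood ratio of a positive result = 0.85/0.05 = 17.
Target posterior odds = 0.9/0.1 = 9.
Need (13/9987) × 17ⁿ ≥ 9, i.e. 17ⁿ ≥ 89883/13.
17³ = 4913 falls short of 89883/13 but 17⁴ = 83521 reaches it, so n = 4.

4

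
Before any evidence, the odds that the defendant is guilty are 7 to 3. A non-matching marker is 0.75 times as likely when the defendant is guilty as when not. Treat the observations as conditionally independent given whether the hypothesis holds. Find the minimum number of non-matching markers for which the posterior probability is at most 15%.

Prior odds = 7/3.
Likelihood ratio per non-matching marker = 0.75.
Target odds: 0.15 ÷ 0.85 = 3/17.
Need (7/3) × 0.75ⁿ ≤ 3/17, i.e. 0.75ⁿ ≤ 9/119.
0.75⁸ = 6561/65536 is still above 9/119 but 0.75⁹ = 19683/262144 is at or below it, so n = 9.

9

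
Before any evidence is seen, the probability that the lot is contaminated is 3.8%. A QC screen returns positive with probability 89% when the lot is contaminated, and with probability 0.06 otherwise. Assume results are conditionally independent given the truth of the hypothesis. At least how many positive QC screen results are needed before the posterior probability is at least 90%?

3

Prior odds: 0.038 ÷ 0.962 = 19/481.
Likelihood ratio of a positive result = 0.89/0.06 = 89/6.
Target odds: 0.9 ÷ 0.1 = 9.
Require (89/6)ⁿ ≥ 9 ÷ (19/481) = 4329/19.
(89/6)² = 7921/36 falls short of 4329/19 but (89/6)³ = 704969/216 reaches it, so n = 3.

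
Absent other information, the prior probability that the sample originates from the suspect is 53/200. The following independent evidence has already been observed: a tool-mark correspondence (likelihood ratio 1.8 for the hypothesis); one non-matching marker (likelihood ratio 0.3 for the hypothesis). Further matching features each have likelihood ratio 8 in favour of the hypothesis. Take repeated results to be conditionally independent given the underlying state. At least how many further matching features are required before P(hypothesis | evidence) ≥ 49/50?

3

Prior odds = 0.265/0.735 = 53/147.
Combined Bayes factor of the evidence already in hand = 1.8 × 0.3 = 0.54.
Odds after that evidence = (53/147) × 0.54 = 477/2450.
Target odds = 0.98/0.02 = 49.
Need 8ⁿ ≥ 49 ÷ (477/2450) = 120050/477.
8² = 64 falls short of 120050/477 but 8³ = 512 reaches it, so n = 3.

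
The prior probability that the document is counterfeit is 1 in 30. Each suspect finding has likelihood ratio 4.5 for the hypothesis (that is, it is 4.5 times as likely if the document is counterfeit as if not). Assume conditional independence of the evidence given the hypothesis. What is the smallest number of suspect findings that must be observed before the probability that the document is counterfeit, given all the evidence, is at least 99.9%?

7

Prior odds = (1/30)/(29/30) = 1/29.
Likelihood ratio per suspect finding = 4.5.
Target odds: 0.999 ÷ 0.001 = 999.
Require 4.5ⁿ ≥ 999 ÷ (1/29) = 28971.
4.5⁶ = 8303.765625 falls short of 28971 but 4.5⁷ = 4782969/128 reaches it, so n = 7.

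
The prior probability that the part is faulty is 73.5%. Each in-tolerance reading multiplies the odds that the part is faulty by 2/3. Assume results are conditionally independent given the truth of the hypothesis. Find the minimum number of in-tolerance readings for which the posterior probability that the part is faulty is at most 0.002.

18

Prior odds = 0.735/0.265 = 147/53.
Likelihood ratio per in-tolerance reading = 2/3.
Target odds: 0.002 ÷ 0.998 = 1/499.
Need (147/53) × (2/3)ⁿ ≤ 1/499, i.e. (2/3)ⁿ ≤ 53/73353.
(2/3)¹⁷ = 131072/129140163 is still above 53/73353 but (2/3)¹⁸ = 262144/387420489 is at or below it, so n = 18.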